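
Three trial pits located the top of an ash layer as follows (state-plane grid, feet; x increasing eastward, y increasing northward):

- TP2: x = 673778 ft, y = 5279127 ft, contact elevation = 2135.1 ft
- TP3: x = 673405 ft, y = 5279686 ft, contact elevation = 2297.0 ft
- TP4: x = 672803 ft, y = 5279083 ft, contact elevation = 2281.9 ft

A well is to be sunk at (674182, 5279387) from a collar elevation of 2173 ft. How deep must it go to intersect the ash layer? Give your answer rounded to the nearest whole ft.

Let the plane be z = a·x + b·y + c.
TP3−TP2: −373a + 559b = 161.9;  TP4−TP2: −975a − 44b = 146.8.
Solving gives a = −0.15885095, b = 0.18362897.
Then c = 2135.1 − a·673778 − b·5279127 = −860235.30.
At (674182, 5279387): z_contact = −107094.5 + 969448.4 − 860235.30 = 2118.7 ft.
Depth below ground = 2173 − 2118.7 = 54 ft.

54 ft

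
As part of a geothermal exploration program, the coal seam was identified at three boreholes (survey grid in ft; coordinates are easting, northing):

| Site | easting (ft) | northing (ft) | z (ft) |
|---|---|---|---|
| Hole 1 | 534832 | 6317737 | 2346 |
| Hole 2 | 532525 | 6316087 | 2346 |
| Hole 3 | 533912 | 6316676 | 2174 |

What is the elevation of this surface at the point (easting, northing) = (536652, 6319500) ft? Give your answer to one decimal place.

2542.9 ft

Two edge vectors: Hole 1→Hole 2 = (-2307, -1650, 0), Hole 1→Hole 3 = (-920, -1061, -172).
Normal n = (Hole 1→Hole 2) × (Hole 1→Hole 3) = (283800, -396804, 929727).
So ∂z/∂easting = −n_x/n_z = −0.305250896 and ∂z/∂northing = −n_y/n_z = 0.426796253.
Intercept c from Hole 1: 2346 + 163257.95 − 2696386.48 = −2530782.53.
At (536652, 6319500): z = −163813.5 + 2697138.9 − 2530782.53 = 2542.9 ft.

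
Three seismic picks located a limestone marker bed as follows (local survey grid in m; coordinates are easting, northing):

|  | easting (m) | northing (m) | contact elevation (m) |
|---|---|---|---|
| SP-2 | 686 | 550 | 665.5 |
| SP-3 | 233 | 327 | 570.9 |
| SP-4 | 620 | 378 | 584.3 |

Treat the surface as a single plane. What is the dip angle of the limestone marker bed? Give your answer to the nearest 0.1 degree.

Two edge vectors: SP-2→SP-3 = (-453, -223, -94.6), SP-2→SP-4 = (-66, -172, -81.2).
Normal n = (SP-2→SP-3) × (SP-2→SP-4) = (1836.4, -30540, 63198).
So ∂z/∂easting = −n_x/n_z = −0.02906 and ∂z/∂northing = −n_y/n_z = 0.48324.
Gradient magnitude |∇z| = √(a² + b²) = √(0.00084 + 0.23352) = 0.48412.
True dip = arctan(0.48412) = 25.8°, dipping toward S (azimuth ≈ 177°).

25.8°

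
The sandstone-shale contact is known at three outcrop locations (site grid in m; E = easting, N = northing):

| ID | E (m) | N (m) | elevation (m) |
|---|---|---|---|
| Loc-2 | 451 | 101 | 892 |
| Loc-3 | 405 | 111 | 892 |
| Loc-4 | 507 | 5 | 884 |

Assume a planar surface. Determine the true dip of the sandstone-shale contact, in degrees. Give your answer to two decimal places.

5.58°

Two edge vectors: Loc-2→Loc-3 = (-46, 10, 0), Loc-2→Loc-4 = (56, -96, -8).
Normal n = (Loc-2→Loc-3) × (Loc-2→Loc-4) = (-80, -368, 3856).
So ∂z/∂E = −n_x/n_z = 0.02075 and ∂z/∂N = −n_y/n_z = 0.09544.
Gradient magnitude |∇z| = √(a² + b²) = √(0.00043 + 0.00911) = 0.09766.
True dip = arctan(0.09766) = 5.58°, dipping toward SSW (azimuth ≈ 192°).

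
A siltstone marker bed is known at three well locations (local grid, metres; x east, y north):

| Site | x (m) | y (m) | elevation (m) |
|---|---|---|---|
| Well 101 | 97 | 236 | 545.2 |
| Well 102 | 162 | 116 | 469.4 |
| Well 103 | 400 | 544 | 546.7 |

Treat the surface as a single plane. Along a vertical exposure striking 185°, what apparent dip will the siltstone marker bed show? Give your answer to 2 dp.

20.39°

Let the plane be z = a·x + b·y + c.
Well 102−Well 101: 65a − 120b = −75.8;  Well 103−Well 101: 303a + 308b = 1.5.
Solving gives a = −0.41090, b = 0.40910.
Unit vector along 185° is (sin 185°, cos 185°) = (-0.0872, -0.9962).
Slope in that direction = a·(-0.0872) + b·(-0.9962) = −0.37173.
Apparent dip = arctan|0.37173| = 20.39° (true dip is 30.1°, so apparent ≤ true as expected).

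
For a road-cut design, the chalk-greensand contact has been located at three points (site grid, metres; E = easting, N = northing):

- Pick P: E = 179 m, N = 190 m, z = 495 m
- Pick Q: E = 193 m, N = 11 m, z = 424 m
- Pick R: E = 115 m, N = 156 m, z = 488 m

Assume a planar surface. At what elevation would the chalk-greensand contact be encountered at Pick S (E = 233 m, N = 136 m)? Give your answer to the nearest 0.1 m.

Let the plane be z = a·E + b·N + c.
Pick Q−Pick P: 14a − 179b = −71;  Pick R−Pick P: −64a − 34b = −7.
Solving gives a = −0.09730, b = 0.38904.
Then c = 495 − a·179 − b·190 = 438.50.
At (233, 136): z = −22.7 + 52.9 + 438.50 = 468.7 m.

468.7 m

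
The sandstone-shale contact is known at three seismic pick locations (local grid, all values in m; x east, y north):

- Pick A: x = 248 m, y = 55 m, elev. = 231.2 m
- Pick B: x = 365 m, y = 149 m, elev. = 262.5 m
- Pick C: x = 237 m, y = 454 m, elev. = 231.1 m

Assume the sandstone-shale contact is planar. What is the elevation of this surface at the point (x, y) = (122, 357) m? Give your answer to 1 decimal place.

Let the plane be z = a·x + b·y + c.
Pick B−Pick A: 117a + 94b = 31.3;  Pick C−Pick A: −11a + 399b = −0.1.
Solving gives a = 0.26192, b = 0.00697.
Then c = 231.2 − a·248 − b·55 = 165.86.
At (122, 357): z = 32.0 + 2.5 + 165.86 = 200.3 m.

200.3 m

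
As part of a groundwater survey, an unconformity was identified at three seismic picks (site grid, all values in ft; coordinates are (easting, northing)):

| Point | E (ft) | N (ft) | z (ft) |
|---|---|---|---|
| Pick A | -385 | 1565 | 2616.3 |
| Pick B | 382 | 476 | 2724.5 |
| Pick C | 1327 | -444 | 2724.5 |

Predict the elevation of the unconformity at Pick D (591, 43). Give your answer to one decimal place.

2797.1 ft

Two edge vectors: Pick A→Pick B = (767, -1089, 108.2), Pick A→Pick C = (1712, -2009, 108.2).
Normal n = (Pick A→Pick B) × (Pick A→Pick C) = (99544, 102249, 323465).
So ∂z/∂E = −n_x/n_z = −0.307743 and ∂z/∂N = −n_y/n_z = −0.316105.
Intercept c from Pick A: 2616.3 − 118.48 + 494.70 = 2992.52.
At (591, 43): z = −181.9 − 13.6 + 2992.52 = 2797.1 ft.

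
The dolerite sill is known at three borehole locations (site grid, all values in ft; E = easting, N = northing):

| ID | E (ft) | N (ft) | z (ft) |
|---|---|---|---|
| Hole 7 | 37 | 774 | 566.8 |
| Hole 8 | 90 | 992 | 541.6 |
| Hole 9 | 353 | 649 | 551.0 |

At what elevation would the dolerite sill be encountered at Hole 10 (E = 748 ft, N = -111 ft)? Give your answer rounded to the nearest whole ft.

588 ft

Let the plane be z = a·E + b·N + c.
Hole 8−Hole 7: 53a + 218b = −25.2;  Hole 9−Hole 7: 316a − 125b = −15.8.
Solving gives a = −0.08733, b = −0.09437.
Then c = 566.8 − a·37 − b·774 = 643.07.
At (748, -111): z = −65.3 + 10.5 + 643.07 = 588.2 ft.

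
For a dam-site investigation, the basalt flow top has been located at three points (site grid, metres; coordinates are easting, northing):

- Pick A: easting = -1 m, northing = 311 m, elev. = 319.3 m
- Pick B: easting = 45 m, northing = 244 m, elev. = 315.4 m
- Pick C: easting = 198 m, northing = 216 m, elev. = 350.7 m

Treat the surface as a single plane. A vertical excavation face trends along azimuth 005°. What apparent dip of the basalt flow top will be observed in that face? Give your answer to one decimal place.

Let the plane be z = a·easting + b·northing + c.
Pick B−Pick A: 46a − 67b = −3.9;  Pick C−Pick A: 199a − 95b = 31.4.
Solving gives a = 0.27606, b = 0.24774.
Unit vector along 005° is (sin 5°, cos 5°) = (0.0872, 0.9962).
Slope in that direction = a·(0.0872) + b·(0.9962) = 0.27086.
Apparent dip = arctan|0.27086| = 15.2° (true dip is 20.4°, so apparent ≤ true as expected).

15.2°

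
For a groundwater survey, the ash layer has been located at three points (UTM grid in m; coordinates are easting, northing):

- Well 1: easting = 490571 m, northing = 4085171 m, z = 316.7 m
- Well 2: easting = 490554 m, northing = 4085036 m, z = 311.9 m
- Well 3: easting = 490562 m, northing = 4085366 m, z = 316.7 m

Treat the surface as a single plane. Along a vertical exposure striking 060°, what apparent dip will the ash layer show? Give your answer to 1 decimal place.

10.4°

Let the plane be z = a·easting + b·northing + c.
Well 2−Well 1: −17a − 135b = −4.8;  Well 3−Well 1: −9a + 195b = 0.
Solving gives a = 0.20662, b = 0.00954.
Unit vector along 060° is (sin 60°, cos 60°) = (0.8660, 0.5000).
Slope in that direction = a·(0.8660) + b·(0.5000) = 0.18371.
Apparent dip = arctan|0.18371| = 10.4° (true dip is 11.7°, so apparent ≤ true as expected).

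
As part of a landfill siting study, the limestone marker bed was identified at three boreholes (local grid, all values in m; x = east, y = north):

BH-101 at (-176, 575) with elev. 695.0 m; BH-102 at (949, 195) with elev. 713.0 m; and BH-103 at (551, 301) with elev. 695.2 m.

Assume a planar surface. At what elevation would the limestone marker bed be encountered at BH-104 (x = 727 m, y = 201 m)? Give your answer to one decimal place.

Two edge vectors: BH-101→BH-102 = (1125, -380, 18), BH-101→BH-103 = (727, -274, 0.2).
Normal n = (BH-101→BH-102) × (BH-101→BH-103) = (4856, 12861, -31990).
So ∂z/∂x = −n_x/n_z = 0.15180 and ∂z/∂y = −n_y/n_z = 0.40203.
Intercept c from BH-101: 695 + 26.72 − 231.17 = 490.55.
At (727, 201): z = 110.4 + 80.8 + 490.55 = 681.7 m.

681.7 m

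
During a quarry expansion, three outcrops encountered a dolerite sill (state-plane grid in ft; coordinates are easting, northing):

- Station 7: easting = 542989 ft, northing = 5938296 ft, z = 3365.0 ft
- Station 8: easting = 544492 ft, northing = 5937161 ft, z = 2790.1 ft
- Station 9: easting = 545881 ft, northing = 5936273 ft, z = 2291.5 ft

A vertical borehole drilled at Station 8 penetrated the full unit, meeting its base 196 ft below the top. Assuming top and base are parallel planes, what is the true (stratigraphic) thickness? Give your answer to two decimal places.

Two edge vectors: Station 7→Station 8 = (1503, -1135, -574.9), Station 7→Station 9 = (2892, -2023, -1073.5).
Normal n = (Station 7→Station 8) × (Station 7→Station 9) = (55399.8, -49140.3, 241851).
So ∂z/∂easting = −n_x/n_z = −0.22907 and ∂z/∂northing = −n_y/n_z = 0.20318.
|∇z| = √(a²+b²) = 0.30619, so dip δ = arctan(0.30619) = 17.02°.
True thickness = vertical thickness × cos δ = 196 × cos 17.02° = 187.41 ft.

187.41 ft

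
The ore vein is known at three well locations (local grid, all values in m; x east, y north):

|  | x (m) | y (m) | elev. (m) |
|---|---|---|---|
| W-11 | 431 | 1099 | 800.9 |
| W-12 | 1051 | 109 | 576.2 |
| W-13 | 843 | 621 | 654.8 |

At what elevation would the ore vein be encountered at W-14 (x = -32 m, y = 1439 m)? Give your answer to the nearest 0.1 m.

Let the plane be z = a·x + b·y + c.
W-12−W-11: 620a − 990b = −224.7;  W-13−W-11: 412a − 478b = −146.1.
Solving gives a = −0.333863, b = 0.017884.
Then c = 800.9 − a·431 − b·1099 = 925.14.
At (-32, 1439): z = 10.7 + 25.7 + 925.14 = 961.6 m.

961.6 m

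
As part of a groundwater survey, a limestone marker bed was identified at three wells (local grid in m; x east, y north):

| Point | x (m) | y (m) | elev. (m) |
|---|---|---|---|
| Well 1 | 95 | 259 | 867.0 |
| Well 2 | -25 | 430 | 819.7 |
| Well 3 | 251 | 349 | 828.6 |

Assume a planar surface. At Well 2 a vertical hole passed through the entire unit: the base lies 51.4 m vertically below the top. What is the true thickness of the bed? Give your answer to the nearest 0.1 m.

48.9 m

Two edge vectors: Well 1→Well 2 = (-120, 171, -47.3), Well 1→Well 3 = (156, 90, -38.4).
Normal n = (Well 1→Well 2) × (Well 1→Well 3) = (-2309.4, -11986.8, -37476).
So ∂z/∂x = −n_x/n_z = −0.06162 and ∂z/∂y = −n_y/n_z = −0.31985.
|∇z| = √(a²+b²) = 0.32573, so dip δ = arctan(0.32573) = 18.04°.
True thickness = vertical thickness × cos δ = 51.4 × cos 18.04° = 48.9 m.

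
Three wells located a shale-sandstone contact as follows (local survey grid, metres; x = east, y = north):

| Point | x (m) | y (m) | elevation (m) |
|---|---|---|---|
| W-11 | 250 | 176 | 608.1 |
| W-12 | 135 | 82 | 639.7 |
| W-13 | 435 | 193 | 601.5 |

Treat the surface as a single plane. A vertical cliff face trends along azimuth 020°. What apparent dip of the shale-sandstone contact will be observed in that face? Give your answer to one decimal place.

17.3°

Two edge vectors: W-11→W-12 = (-115, -94, 31.6), W-11→W-13 = (185, 17, -6.6).
Normal n = (W-11→W-12) × (W-11→W-13) = (83.2, 5087, 15435).
So ∂z/∂x = −n_x/n_z = −0.00539 and ∂z/∂y = −n_y/n_z = −0.32958.
Unit vector along 020° is (sin 20°, cos 20°) = (0.3420, 0.9397).
Slope in that direction = a·(0.3420) + b·(0.9397) = −0.31154.
Apparent dip = arctan|0.31154| = 17.3° (true dip is 18.2°, so apparent ≤ true as expected).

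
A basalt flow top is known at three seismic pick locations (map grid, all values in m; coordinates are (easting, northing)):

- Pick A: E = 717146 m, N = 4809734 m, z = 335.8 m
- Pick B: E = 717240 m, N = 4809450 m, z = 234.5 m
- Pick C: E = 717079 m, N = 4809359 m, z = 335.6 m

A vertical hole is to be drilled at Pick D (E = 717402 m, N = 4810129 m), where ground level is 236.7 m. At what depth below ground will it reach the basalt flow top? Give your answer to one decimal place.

30.3 m

Two edge vectors: Pick A→Pick B = (94, -284, -101.3), Pick A→Pick C = (-67, -375, -0.2).
Normal n = (Pick A→Pick B) × (Pick A→Pick C) = (-37930.7, 6805.9, -54278).
So ∂z/∂E = −n_x/n_z = −0.698822727 and ∂z/∂N = −n_y/n_z = 0.125389661.
Intercept c from Pick A: 335.8 + 501157.92 − 603090.91 = −101597.19.
At (717402, 4810129): z_contact = −501336.82 + 603140.44 − 101597.19 = 206.43 m.
Depth below ground = 236.7 − 206.43 = 30.3 m.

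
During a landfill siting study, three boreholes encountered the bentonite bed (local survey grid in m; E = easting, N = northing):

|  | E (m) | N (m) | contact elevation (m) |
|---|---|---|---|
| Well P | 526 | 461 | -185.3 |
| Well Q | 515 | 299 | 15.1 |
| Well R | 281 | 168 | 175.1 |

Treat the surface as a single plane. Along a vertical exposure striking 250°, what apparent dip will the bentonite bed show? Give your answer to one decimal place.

22.5°

Two edge vectors: Well P→Well Q = (-11, -162, 200.4), Well P→Well R = (-245, -293, 360.4).
Normal n = (Well P→Well Q) × (Well P→Well R) = (332.4, -45133.6, -36467).
So ∂z/∂E = −n_x/n_z = 0.00912 and ∂z/∂N = −n_y/n_z = −1.23766.
Unit vector along 250° is (sin 250°, cos 250°) = (-0.9397, -0.3420).
Slope in that direction = a·(-0.9397) + b·(-0.3420) = 0.41474.
Apparent dip = arctan|0.41474| = 22.5° (true dip is 51.1°, so apparent ≤ true as expected).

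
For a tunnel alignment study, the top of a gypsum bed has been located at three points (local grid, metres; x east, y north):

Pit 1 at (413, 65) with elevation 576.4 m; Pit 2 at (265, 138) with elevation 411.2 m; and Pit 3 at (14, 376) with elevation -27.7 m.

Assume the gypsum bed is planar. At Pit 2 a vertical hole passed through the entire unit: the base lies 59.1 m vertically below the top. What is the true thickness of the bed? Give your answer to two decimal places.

Let the plane be z = a·x + b·y + c.
Pit 2−Pit 1: −148a + 73b = −165.2;  Pit 3−Pit 1: −399a + 311b = −604.1.
Solving gives a = 0.43062, b = −1.38998.
|∇z| = √(a²+b²) = 1.45515, so dip δ = arctan(1.45515) = 55.50°.
True thickness = vertical thickness × cos δ = 59.1 × cos 55.50° = 33.47 m.

33.47 m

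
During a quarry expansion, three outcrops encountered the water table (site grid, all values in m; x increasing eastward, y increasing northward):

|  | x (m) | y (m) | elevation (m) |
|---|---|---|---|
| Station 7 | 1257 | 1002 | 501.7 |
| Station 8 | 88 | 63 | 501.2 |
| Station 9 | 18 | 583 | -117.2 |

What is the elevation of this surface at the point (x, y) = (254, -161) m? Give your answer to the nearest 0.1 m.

Two edge vectors: Station 7→Station 8 = (-1169, -939, -0.5), Station 7→Station 9 = (-1239, -419, -618.9).
Normal n = (Station 7→Station 8) × (Station 7→Station 9) = (580937.6, -722874.6, -673610).
So ∂z/∂x = −n_x/n_z = 0.862424 and ∂z/∂y = −n_y/n_z = −1.073135.
Intercept c from Station 7: 501.7 − 1084.07 + 1075.28 = 492.91.
At (254, -161): z = 219.1 + 172.8 + 492.91 = 884.7 m.

884.7 m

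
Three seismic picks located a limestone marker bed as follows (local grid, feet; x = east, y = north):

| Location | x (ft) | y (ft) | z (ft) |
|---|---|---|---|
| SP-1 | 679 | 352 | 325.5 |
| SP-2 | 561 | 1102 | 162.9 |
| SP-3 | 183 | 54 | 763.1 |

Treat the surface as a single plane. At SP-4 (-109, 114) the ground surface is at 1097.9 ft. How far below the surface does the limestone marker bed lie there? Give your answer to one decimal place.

153.7 ft

Let the plane be z = a·x + b·y + c.
SP-2−SP-1: −118a + 750b = −162.6;  SP-3−SP-1: −496a − 298b = 437.6.
Solving gives a = −0.687058, b = −0.324897.
Then c = 325.5 − a·679 − b·352 = 906.38.
At (-109, 114): z_contact = 74.89 − 37.04 + 906.38 = 944.23 ft.
Depth below ground = 1097.9 − 944.23 = 153.7 ft.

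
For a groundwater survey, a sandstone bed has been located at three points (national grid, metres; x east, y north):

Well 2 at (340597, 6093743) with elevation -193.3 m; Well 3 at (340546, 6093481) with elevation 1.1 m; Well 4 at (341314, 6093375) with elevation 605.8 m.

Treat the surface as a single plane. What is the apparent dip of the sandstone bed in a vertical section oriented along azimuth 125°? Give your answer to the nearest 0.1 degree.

46.3°

Let the plane be z = a·x + b·y + c.
Well 3−Well 2: −51a − 262b = 194.4;  Well 4−Well 2: 717a − 368b = 799.1.
Solving gives a = 0.66704, b = −0.87183.
Unit vector along 125° is (sin 125°, cos 125°) = (0.8192, -0.5736).
Slope in that direction = a·(0.8192) + b·(-0.5736) = 1.04647.
Apparent dip = arctan|1.04647| = 46.3° (true dip is 47.7°, so apparent ≤ true as expected).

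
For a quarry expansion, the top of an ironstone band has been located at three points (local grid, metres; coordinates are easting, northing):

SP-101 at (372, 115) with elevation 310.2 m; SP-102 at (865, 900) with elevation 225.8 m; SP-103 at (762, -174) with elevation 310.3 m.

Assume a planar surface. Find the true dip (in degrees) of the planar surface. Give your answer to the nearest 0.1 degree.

Let the plane be z = a·easting + b·northing + c.
SP-102−SP-101: 493a + 785b = −84.4;  SP-103−SP-101: 390a − 289b = 0.1.
Solving gives a = −0.05419, b = −0.07348.
Gradient magnitude |∇z| = √(a² + b²) = √(0.00294 + 0.00540) = 0.09130.
True dip = arctan(0.09130) = 5.2°, dipping toward NE (azimuth ≈ 036°).

5.2°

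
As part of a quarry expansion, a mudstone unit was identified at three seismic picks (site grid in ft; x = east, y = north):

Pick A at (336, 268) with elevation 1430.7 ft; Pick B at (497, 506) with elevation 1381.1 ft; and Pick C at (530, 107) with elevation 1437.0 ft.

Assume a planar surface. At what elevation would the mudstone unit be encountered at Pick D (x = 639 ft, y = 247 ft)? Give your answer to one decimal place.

Let the plane be z = a·x + b·y + c.
Pick B−Pick A: 161a + 238b = −49.6;  Pick C−Pick A: 194a − 161b = 6.3.
Solving gives a = −0.08997, b = −0.14754.
Then c = 1430.7 − a·336 − b·268 = 1500.47.
At (639, 247): z = −57.5 − 36.4 + 1500.47 = 1406.5 ft.

1406.5 ft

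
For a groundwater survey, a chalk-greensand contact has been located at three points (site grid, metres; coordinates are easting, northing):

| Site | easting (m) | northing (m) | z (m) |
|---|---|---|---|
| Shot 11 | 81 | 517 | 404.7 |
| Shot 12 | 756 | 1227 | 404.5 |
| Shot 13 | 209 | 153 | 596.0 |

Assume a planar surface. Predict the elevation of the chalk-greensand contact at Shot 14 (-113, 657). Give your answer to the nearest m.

Let the plane be z = a·easting + b·northing + c.
Shot 12−Shot 11: 675a + 710b = −0.2;  Shot 13−Shot 11: 128a − 364b = 191.3.
Solving gives a = 0.40332, b = −0.38372.
Then c = 404.7 − a·81 − b·517 = 570.42.
At (-113, 657): z = −45.6 − 252.1 + 570.42 = 272.7 m.

273 m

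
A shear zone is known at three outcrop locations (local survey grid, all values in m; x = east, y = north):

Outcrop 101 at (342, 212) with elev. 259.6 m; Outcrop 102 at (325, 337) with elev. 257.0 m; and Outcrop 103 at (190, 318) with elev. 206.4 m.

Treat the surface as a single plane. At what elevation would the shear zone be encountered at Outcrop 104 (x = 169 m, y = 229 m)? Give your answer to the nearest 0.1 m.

Let the plane be z = a·x + b·y + c.
Outcrop 102−Outcrop 101: −17a + 125b = −2.6;  Outcrop 103−Outcrop 101: −152a + 106b = −53.2.
Solving gives a = 0.37065, b = 0.02961.
Then c = 259.6 − a·342 − b·212 = 126.56.
At (169, 229): z = 62.6 + 6.8 + 126.56 = 196.0 m.

196.0 m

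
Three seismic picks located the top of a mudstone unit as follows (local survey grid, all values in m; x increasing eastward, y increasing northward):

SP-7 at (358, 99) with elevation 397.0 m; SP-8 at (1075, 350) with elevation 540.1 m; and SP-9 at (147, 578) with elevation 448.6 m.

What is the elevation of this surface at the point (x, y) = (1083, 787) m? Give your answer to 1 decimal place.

615.3 m

Let the plane be z = a·x + b·y + c.
SP-8−SP-7: 717a + 251b = 143.1;  SP-9−SP-7: −211a + 479b = 51.6.
Solving gives a = 0.140244, b = 0.169502.
Then c = 397 − a·358 − b·99 = 330.01.
At (1083, 787): z = 151.9 + 133.4 + 330.01 = 615.3 m.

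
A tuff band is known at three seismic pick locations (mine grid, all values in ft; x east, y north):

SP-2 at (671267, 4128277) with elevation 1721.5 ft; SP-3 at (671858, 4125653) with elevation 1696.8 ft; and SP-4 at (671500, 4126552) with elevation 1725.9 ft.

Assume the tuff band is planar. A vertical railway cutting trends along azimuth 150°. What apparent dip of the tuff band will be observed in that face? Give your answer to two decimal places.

Let the plane be z = a·x + b·y + c.
SP-3−SP-2: 591a − 2624b = −24.7;  SP-4−SP-2: 233a − 1725b = 4.4.
Solving gives a = −0.13270, b = −0.02048.
Unit vector along 150° is (sin 150°, cos 150°) = (0.5000, -0.8660).
Slope in that direction = a·(0.5000) + b·(-0.8660) = −0.04862.
Apparent dip = arctan|0.04862| = 2.78° (true dip is 7.6°, so apparent ≤ true as expected).

2.78°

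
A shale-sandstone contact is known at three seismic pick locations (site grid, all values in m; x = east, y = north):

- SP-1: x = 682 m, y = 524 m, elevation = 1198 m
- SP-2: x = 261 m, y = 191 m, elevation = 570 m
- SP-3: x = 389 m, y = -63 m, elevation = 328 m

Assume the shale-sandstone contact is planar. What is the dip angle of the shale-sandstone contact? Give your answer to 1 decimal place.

Let the plane be z = a·x + b·y + c.
SP-2−SP-1: −421a − 333b = −628;  SP-3−SP-1: −293a − 587b = −870.
Solving gives a = 0.52773, b = 1.21870.
Gradient magnitude |∇z| = √(a² + b²) = √(0.27850 + 1.48522) = 1.32805.
True dip = arctan(1.32805) = 53.0°, dipping toward SSW (azimuth ≈ 203°).

53.0°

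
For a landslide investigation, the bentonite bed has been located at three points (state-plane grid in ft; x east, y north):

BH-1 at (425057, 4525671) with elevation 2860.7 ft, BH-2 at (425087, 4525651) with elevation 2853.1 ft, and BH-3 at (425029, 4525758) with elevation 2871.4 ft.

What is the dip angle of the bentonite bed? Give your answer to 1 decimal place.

Two edge vectors: BH-1→BH-2 = (30, -20, -7.6), BH-1→BH-3 = (-28, 87, 10.7).
Normal n = (BH-1→BH-2) × (BH-1→BH-3) = (447.2, -108.2, 2050).
So ∂z/∂x = −n_x/n_z = −0.21815 and ∂z/∂y = −n_y/n_z = 0.05278.
Gradient magnitude |∇z| = √(a² + b²) = √(0.04759 + 0.00279) = 0.22444.
True dip = arctan(0.22444) = 12.6°, dipping toward ESE (azimuth ≈ 104°).

12.6°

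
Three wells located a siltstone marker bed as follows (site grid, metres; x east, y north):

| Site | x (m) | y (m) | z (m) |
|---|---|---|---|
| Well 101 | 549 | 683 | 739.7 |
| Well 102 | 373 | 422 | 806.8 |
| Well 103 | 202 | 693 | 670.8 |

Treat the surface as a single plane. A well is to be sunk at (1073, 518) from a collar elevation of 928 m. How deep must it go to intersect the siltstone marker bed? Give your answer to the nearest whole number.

Let the plane be z = a·x + b·y + c.
Well 102−Well 101: −176a − 261b = 67.1;  Well 103−Well 101: −347a + 10b = −68.9.
Solving gives a = 0.18751, b = −0.38353.
Then c = 739.7 − a·549 − b·683 = 898.71.
At (1073, 518): z_contact = 201.2 − 198.7 + 898.71 = 901.2 m.
Depth below ground = 928 − 901.2 = 27 m.

27 m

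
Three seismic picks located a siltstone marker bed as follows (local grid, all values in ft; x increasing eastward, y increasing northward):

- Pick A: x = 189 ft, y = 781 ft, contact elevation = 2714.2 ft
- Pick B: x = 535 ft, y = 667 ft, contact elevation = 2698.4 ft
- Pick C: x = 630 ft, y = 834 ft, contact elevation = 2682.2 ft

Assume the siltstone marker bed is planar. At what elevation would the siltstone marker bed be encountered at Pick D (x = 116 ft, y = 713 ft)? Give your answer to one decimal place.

2723.0 ft

Let the plane be z = a·x + b·y + c.
Pick B−Pick A: 346a − 114b = −15.8;  Pick C−Pick A: 441a + 53b = −32.
Solving gives a = −0.06537, b = −0.05982.
Then c = 2714.2 − a·189 − b·781 = 2773.27.
At (116, 713): z = −7.6 − 42.6 + 2773.27 = 2723.0 ft.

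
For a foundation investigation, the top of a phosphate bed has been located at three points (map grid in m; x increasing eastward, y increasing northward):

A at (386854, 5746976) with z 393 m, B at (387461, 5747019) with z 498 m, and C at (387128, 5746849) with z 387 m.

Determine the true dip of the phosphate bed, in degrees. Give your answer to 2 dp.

Two edge vectors: A→B = (607, 43, 105), A→C = (274, -127, -6).
Normal n = (A→B) × (A→C) = (13077, 32412, -88871).
So ∂z/∂x = −n_x/n_z = 0.14715 and ∂z/∂y = −n_y/n_z = 0.36471.
Gradient magnitude |∇z| = √(a² + b²) = √(0.02165 + 0.13301) = 0.39327.
True dip = arctan(0.39327) = 21.47°, dipping toward SSW (azimuth ≈ 202°).

21.47°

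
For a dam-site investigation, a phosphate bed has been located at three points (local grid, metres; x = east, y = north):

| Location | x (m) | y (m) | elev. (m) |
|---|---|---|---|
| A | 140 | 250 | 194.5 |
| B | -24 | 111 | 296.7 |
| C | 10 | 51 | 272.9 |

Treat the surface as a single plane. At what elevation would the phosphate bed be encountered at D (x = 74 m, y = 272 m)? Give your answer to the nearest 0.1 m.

Two edge vectors: A→B = (-164, -139, 102.2), A→C = (-130, -199, 78.4).
Normal n = (A→B) × (A→C) = (9440.2, -428.4, 14566).
So ∂z/∂x = −n_x/n_z = −0.64810 and ∂z/∂y = −n_y/n_z = 0.02941.
Intercept c from A: 194.5 + 90.73 − 7.35 = 277.88.
At (74, 272): z = −48.0 + 8.0 + 277.88 = 237.9 m.

237.9 m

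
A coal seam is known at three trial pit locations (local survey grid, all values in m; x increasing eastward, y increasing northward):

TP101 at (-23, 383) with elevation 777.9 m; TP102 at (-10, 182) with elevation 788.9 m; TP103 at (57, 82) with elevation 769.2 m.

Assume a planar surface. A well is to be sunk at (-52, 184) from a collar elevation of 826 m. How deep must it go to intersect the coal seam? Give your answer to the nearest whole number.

Two edge vectors: TP101→TP102 = (13, -201, 11), TP101→TP103 = (80, -301, -8.7).
Normal n = (TP101→TP102) × (TP101→TP103) = (5059.7, 993.1, 12167).
So ∂z/∂x = −n_x/n_z = −0.41585 and ∂z/∂y = −n_y/n_z = −0.08162.
Intercept c from TP101: 777.9 − 9.56 + 31.26 = 799.60.
At (-52, 184): z_contact = 21.6 − 15.0 + 799.60 = 806.2 m.
Depth below ground = 826 − 806.2 = 20 m.

20 m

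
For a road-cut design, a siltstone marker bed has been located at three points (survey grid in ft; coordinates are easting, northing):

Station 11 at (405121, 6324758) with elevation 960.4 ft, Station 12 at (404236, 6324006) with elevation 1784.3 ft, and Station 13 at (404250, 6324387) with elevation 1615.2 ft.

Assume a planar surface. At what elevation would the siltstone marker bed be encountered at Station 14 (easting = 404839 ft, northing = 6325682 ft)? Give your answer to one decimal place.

730.9 ft

Two edge vectors: Station 11→Station 12 = (-885, -752, 823.9), Station 11→Station 13 = (-871, -371, 654.8).
Normal n = (Station 11→Station 12) × (Station 11→Station 13) = (-186742.7, -138118.9, -326657).
So ∂z/∂easting = −n_x/n_z = −0.571678244 and ∂z/∂northing = −n_y/n_z = −0.422825471.
Intercept c from Station 11: 960.4 + 231598.86 + 2674268.78 = 2906828.04.
At (404839, 6325682): z = −231437.6 − 2674659.5 + 2906828.04 = 730.9 ft.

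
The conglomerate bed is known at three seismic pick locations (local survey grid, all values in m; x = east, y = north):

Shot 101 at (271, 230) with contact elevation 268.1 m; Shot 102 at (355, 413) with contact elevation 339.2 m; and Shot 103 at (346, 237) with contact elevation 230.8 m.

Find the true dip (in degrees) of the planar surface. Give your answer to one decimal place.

Two edge vectors: Shot 101→Shot 102 = (84, 183, 71.1), Shot 101→Shot 103 = (75, 7, -37.3).
Normal n = (Shot 101→Shot 102) × (Shot 101→Shot 103) = (-7323.6, 8465.7, -13137).
So ∂z/∂x = −n_x/n_z = −0.55748 and ∂z/∂y = −n_y/n_z = 0.64442.
Gradient magnitude |∇z| = √(a² + b²) = √(0.31078 + 0.41527) = 0.85209.
True dip = arctan(0.85209) = 40.4°, dipping toward SE (azimuth ≈ 139°).

40.4°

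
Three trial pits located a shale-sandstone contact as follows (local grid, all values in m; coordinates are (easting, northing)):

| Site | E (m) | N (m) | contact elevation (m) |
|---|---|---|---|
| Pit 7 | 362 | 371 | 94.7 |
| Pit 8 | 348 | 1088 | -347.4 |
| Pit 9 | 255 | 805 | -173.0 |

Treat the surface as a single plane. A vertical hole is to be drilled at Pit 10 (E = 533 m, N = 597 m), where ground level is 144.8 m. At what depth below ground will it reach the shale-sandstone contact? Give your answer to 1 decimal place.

189.3 m

Two edge vectors: Pit 7→Pit 8 = (-14, 717, -442.1), Pit 7→Pit 9 = (-107, 434, -267.7).
Normal n = (Pit 7→Pit 8) × (Pit 7→Pit 9) = (-69.5, 43556.9, 70643).
So ∂z/∂E = −n_x/n_z = 0.000984 and ∂z/∂N = −n_y/n_z = −0.616578.
Intercept c from Pit 7: 94.7 − 0.36 + 228.75 = 323.09.
At (533, 597): z_contact = 0.52 − 368.10 + 323.09 = -44.48 m.
Depth below ground = 144.8 − (-44.48) = 189.3 m.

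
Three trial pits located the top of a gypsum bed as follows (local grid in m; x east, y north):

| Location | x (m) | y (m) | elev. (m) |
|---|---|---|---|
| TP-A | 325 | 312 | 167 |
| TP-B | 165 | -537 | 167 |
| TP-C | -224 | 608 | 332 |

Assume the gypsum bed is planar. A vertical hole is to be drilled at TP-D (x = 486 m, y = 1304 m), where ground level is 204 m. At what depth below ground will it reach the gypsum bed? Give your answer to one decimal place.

Two edge vectors: TP-A→TP-B = (-160, -849, 0), TP-A→TP-C = (-549, 296, 165).
Normal n = (TP-A→TP-B) × (TP-A→TP-C) = (-140085, 26400, -513461).
So ∂z/∂x = −n_x/n_z = −0.272825 and ∂z/∂y = −n_y/n_z = 0.051416.
Intercept c from TP-A: 167 + 88.67 − 16.04 = 239.63.
At (486, 1304): z_contact = −132.59 + 67.05 + 239.63 = 174.08 m.
Depth below ground = 204 − 174.08 = 29.9 m.

29.9 m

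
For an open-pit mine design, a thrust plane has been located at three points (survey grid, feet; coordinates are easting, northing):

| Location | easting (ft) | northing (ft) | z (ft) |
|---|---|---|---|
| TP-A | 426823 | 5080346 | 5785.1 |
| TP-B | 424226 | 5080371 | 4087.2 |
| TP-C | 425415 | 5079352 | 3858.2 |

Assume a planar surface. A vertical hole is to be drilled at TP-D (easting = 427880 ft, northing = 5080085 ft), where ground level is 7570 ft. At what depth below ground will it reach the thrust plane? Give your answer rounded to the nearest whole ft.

Two edge vectors: TP-A→TP-B = (-2597, 25, -1697.9), TP-A→TP-C = (-1408, -994, -1926.9).
Normal n = (TP-A→TP-B) × (TP-A→TP-C) = (-1735885.1, -2613516.1, 2616618).
So ∂z/∂easting = −n_x/n_z = 0.66340792 and ∂z/∂northing = −n_y/n_z = 0.99881454.
Intercept c from TP-A: 5785.1 − 283157.76 − 5074323.45 = −5351696.10.
At (427880, 5080085): z_contact = 283859.0 + 5074062.8 − 5351696.10 = 6225.6 ft.
Depth below ground = 7570 − 6225.6 = 1344 ft.

1344 ft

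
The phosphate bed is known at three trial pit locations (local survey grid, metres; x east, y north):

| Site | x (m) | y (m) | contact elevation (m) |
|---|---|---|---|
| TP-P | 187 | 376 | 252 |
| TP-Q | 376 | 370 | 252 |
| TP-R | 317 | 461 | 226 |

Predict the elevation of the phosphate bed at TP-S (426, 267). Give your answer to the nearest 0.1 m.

281.6 m

Let the plane be z = a·x + b·y + c.
TP-Q−TP-P: 189a − 6b = 0;  TP-R−TP-P: 130a + 85b = −26.
Solving gives a = −0.00926, b = −0.29172.
Then c = 252 − a·187 − b·376 = 363.42.
At (426, 267): z = −3.9 − 77.9 + 363.42 = 281.6 m.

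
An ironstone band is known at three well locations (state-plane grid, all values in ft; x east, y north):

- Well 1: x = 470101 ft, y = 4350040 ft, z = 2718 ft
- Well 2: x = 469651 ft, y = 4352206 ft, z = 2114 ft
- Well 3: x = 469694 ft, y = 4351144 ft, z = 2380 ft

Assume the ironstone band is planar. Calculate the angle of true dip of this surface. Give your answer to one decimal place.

16.5°

Two edge vectors: Well 1→Well 2 = (-450, 2166, -604), Well 1→Well 3 = (-407, 1104, -338).
Normal n = (Well 1→Well 2) × (Well 1→Well 3) = (-65292, 93728, 384762).
So ∂z/∂x = −n_x/n_z = 0.16969 and ∂z/∂y = −n_y/n_z = −0.24360.
Gradient magnitude |∇z| = √(a² + b²) = √(0.02880 + 0.05934) = 0.29688.
True dip = arctan(0.29688) = 16.5°, dipping toward NW (azimuth ≈ 325°).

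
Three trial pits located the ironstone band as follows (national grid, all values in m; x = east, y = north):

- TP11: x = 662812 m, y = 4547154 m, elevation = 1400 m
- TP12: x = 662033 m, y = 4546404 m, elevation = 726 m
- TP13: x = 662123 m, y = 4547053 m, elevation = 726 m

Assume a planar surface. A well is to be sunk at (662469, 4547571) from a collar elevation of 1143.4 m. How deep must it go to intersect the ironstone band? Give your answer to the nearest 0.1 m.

143.6 m

Two edge vectors: TP11→TP12 = (-779, -750, -674), TP11→TP13 = (-689, -101, -674).
Normal n = (TP11→TP12) × (TP11→TP13) = (437426, -60660, -438071).
So ∂z/∂x = −n_x/n_z = 0.998527636 and ∂z/∂y = −n_y/n_z = −0.138470705.
Intercept c from TP11: 1400 − 661836.10 + 629647.62 = −30788.48.
At (662469, 4547571): z_contact = 661493.60 − 629705.36 − 30788.48 = 999.76 m.
Depth below ground = 1143.4 − 999.76 = 143.6 m.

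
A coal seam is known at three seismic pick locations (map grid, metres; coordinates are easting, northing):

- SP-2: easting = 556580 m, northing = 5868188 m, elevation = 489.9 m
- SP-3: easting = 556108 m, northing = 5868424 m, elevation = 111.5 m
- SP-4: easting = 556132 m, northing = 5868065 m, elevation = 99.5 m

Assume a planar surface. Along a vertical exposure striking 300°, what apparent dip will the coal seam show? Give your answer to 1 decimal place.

34.5°

Two edge vectors: SP-2→SP-3 = (-472, 236, -378.4), SP-2→SP-4 = (-448, -123, -390.4).
Normal n = (SP-2→SP-3) × (SP-2→SP-4) = (-138677.6, -14745.6, 163784).
So ∂z/∂easting = −n_x/n_z = 0.84671 and ∂z/∂northing = −n_y/n_z = 0.09003.
Unit vector along 300° is (sin 300°, cos 300°) = (-0.8660, 0.5000).
Slope in that direction = a·(-0.8660) + b·(0.5000) = −0.68826.
Apparent dip = arctan|0.68826| = 34.5° (true dip is 40.4°, so apparent ≤ true as expected).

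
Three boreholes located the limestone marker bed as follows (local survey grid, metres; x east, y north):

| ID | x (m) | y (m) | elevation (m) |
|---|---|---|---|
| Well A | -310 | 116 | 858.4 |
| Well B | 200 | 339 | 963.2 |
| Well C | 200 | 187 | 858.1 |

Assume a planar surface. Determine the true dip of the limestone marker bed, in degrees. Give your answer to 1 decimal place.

Two edge vectors: Well A→Well B = (510, 223, 104.8), Well A→Well C = (510, 71, -0.3).
Normal n = (Well A→Well B) × (Well A→Well C) = (-7507.7, 53601, -77520).
So ∂z/∂x = −n_x/n_z = −0.09685 and ∂z/∂y = −n_y/n_z = 0.69145.
Gradient magnitude |∇z| = √(a² + b²) = √(0.00938 + 0.47810) = 0.69820.
True dip = arctan(0.69820) = 34.9°, dipping toward S (azimuth ≈ 172°).

34.9°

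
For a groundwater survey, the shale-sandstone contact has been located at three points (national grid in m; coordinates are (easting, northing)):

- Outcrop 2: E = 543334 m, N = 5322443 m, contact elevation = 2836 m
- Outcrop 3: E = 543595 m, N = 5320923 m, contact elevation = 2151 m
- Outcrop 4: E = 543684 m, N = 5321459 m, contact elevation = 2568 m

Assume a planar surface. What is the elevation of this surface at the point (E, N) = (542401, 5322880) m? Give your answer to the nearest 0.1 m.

2201.5 m

Two edge vectors: Outcrop 2→Outcrop 3 = (261, -1520, -685), Outcrop 2→Outcrop 4 = (350, -984, -268).
Normal n = (Outcrop 2→Outcrop 3) × (Outcrop 2→Outcrop 4) = (-266680, -169802, 275176).
So ∂z/∂E = −n_x/n_z = 0.969125214 and ∂z/∂N = −n_y/n_z = 0.617066895.
Intercept c from Outcrop 2: 2836 − 526558.68 − 3284303.38 = −3808026.06.
At (542401, 5322880): z = 525654.5 + 3284573.0 − 3808026.06 = 2201.5 m.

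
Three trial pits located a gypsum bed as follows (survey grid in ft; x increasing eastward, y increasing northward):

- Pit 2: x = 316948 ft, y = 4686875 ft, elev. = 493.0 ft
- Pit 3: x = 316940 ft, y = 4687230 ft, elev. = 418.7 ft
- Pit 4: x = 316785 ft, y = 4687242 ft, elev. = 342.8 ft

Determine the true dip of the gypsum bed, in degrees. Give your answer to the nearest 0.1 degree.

Let the plane be z = a·x + b·y + c.
Pit 3−Pit 2: −8a + 355b = −74.3;  Pit 4−Pit 2: −163a + 367b = −150.2.
Solving gives a = 0.47430, b = −0.19861.
Gradient magnitude |∇z| = √(a² + b²) = √(0.22496 + 0.03944) = 0.51420.
True dip = arctan(0.51420) = 27.2°, dipping toward WNW (azimuth ≈ 293°).

27.2°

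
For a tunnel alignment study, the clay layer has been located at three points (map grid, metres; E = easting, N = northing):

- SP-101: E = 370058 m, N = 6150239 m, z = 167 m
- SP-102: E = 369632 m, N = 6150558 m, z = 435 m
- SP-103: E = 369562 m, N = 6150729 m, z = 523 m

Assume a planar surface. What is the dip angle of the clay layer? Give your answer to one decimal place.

Let the plane be z = a·E + b·N + c.
SP-102−SP-101: −426a + 319b = 268;  SP-103−SP-101: −496a + 490b = 356.
Solving gives a = −0.35149, b = 0.37073.
Gradient magnitude |∇z| = √(a² + b²) = √(0.12355 + 0.13744) = 0.51087.
True dip = arctan(0.51087) = 27.1°, dipping toward SE (azimuth ≈ 137°).

27.1°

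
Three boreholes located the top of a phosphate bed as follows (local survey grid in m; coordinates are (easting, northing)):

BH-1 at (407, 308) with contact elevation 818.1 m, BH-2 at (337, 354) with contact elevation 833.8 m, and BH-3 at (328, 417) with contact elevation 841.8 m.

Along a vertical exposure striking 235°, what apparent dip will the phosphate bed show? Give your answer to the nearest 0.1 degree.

3.8°

Two edge vectors: BH-1→BH-2 = (-70, 46, 15.7), BH-1→BH-3 = (-79, 109, 23.7).
Normal n = (BH-1→BH-2) × (BH-1→BH-3) = (-621.1, 418.7, -3996).
So ∂z/∂E = −n_x/n_z = −0.15543 and ∂z/∂N = −n_y/n_z = 0.10478.
Unit vector along 235° is (sin 235°, cos 235°) = (-0.8192, -0.5736).
Slope in that direction = a·(-0.8192) + b·(-0.5736) = 0.06722.
Apparent dip = arctan|0.06722| = 3.8° (true dip is 10.6°, so apparent ≤ true as expected).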